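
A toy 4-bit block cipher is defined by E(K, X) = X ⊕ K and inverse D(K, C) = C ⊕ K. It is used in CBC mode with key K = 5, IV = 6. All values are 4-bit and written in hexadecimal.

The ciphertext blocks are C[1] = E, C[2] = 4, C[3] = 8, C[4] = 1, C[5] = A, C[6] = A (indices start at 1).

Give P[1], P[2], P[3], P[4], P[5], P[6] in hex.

CBC decryption: P_i = D(K, C_i) ⊕ C_{i−1}, with C_{0} = IV.
P[1]: D(K, E) = B; B ⊕ 6 = D.
P[2]: D(K, 4) = 1; 1 ⊕ E = F.
P[3]: D(K, 8) = D; D ⊕ 4 = 9.
P[4]: D(K, 1) = 4; 4 ⊕ 8 = C.
P[5]: D(K, A) = F; F ⊕ 1 = E.
P[6]: D(K, A) = F; F ⊕ A = 5.

P[1] = D, P[2] = F, P[3] = 9, P[4] = C, P[5] = E, P[6] = 5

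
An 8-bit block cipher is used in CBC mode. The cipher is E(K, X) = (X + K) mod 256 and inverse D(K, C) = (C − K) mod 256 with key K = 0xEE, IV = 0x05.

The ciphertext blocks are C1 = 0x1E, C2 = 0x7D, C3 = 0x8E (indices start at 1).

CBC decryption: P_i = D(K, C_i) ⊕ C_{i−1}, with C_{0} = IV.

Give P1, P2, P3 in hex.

P1: D(K, 0x1E) = 0x30; 0x30 ⊕ 0x05 = 0x35.
P2: D(K, 0x7D) = 0x8F; 0x8F ⊕ 0x1E = 0x91.
P3: D(K, 0x8E) = 0xA0; 0xA0 ⊕ 0x7D = 0xDD.

P1 = 0x35, P2 = 0x91, P3 = 0xDD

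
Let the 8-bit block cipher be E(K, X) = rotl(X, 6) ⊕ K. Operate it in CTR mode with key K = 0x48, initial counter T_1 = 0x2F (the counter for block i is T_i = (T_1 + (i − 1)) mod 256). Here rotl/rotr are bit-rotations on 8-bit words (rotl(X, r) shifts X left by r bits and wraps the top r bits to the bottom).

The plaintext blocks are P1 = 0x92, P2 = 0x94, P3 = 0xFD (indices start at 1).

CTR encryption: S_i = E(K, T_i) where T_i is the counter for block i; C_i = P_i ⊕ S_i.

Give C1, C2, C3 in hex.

C1: T = 0x2F, S = E(K, T) = 0x83; 0x92 ⊕ 0x83 = 0x11.
C2: T = 0x30, S = E(K, T) = 0x44; 0x94 ⊕ 0x44 = 0xD0.
C3: T = 0x31, S = E(K, T) = 0x04; 0xFD ⊕ 0x04 = 0xF9.

C1 = 0x11, C2 = 0xD0, C3 = 0xF9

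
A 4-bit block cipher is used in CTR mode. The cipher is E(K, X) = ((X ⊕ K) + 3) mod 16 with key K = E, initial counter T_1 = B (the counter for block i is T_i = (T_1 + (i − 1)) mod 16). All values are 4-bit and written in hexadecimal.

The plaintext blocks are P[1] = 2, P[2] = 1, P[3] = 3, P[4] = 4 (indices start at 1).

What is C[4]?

CTR encryption: S_i = E(K, T_i) where T_i is the counter for block i; C_i = P_i ⊕ S_i.
C[1]: T = B, S = E(K, T) = 8; 2 ⊕ 8 = A.
C[2]: T = C, S = E(K, T) = 5; 1 ⊕ 5 = 4.
C[3]: T = D, S = E(K, T) = 6; 3 ⊕ 6 = 5.
C[4]: T = E, S = E(K, T) = 3; 4 ⊕ 3 = 7.

C[4] = 7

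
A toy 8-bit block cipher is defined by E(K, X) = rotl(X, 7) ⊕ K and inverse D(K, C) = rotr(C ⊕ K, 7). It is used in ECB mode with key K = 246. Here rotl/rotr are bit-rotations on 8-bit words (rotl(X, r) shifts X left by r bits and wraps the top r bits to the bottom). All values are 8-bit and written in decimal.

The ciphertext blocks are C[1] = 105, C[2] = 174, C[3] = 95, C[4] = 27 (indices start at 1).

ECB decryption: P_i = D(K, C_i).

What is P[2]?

P[2]: D(K, 174) = 176.

P[2] = 176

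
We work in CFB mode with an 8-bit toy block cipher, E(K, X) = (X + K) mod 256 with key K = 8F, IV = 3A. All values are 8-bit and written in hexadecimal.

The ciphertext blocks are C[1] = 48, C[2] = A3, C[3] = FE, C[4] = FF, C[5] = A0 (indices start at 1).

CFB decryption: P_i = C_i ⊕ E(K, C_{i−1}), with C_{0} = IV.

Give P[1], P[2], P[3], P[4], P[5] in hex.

P[1] = 81, P[2] = 74, P[3] = CC, P[4] = 72, P[5] = 2E

P[1]: E(K, 3A) = C9; 48 ⊕ C9 = 81.
P[2]: E(K, 48) = D7; A3 ⊕ D7 = 74.
P[3]: E(K, A3) = 32; FE ⊕ 32 = CC.
P[4]: E(K, FE) = 8D; FF ⊕ 8D = 72.
P[5]: E(K, FF) = 8E; A0 ⊕ 8E = 2E.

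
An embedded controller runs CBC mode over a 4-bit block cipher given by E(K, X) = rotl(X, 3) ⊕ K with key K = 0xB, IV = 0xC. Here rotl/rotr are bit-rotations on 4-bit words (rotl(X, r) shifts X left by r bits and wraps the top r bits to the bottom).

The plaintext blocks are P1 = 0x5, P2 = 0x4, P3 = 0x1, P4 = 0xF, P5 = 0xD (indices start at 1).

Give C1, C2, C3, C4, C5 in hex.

CBC encryption: C_i = E(K, P_i ⊕ C_{i−1}), with C_{0} = IV.
C1: P1 ⊕ 0xC = 0x9; E(K, 0x9) = 0x7.
C2: P2 ⊕ 0x7 = 0x3; E(K, 0x3) = 0x2.
C3: P3 ⊕ 0x2 = 0x3; E(K, 0x3) = 0x2.
C4: P4 ⊕ 0x2 = 0xD; E(K, 0xD) = 0x5.
C5: P5 ⊕ 0x5 = 0x8; E(K, 0x8) = 0xF.

C1 = 0x7, C2 = 0x2, C3 = 0x2, C4 = 0x5, C5 = 0xF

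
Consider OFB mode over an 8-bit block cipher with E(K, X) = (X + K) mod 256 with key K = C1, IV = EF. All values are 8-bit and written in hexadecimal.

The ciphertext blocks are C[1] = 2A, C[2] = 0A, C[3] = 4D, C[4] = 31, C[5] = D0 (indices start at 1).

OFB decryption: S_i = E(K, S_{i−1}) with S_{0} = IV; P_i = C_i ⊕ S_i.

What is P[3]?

P[1]: S = E(K, EF) = B0; 2A ⊕ B0 = 9A.
P[2]: S = E(K, B0) = 71; 0A ⊕ 71 = 7B.
P[3]: S = E(K, 71) = 32; 4D ⊕ 32 = 7F.

P[3] = 7F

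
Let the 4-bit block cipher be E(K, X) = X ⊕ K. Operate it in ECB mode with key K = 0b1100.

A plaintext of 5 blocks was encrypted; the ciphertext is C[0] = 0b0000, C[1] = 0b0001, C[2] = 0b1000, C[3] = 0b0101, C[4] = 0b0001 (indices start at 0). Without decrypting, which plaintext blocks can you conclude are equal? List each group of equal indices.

P[1] = P[4]

ECB encrypts each block independently with the same key, so equal ciphertext blocks imply equal plaintext blocks.
C[1] = C[4] = 0b0001, so P[1] = P[4].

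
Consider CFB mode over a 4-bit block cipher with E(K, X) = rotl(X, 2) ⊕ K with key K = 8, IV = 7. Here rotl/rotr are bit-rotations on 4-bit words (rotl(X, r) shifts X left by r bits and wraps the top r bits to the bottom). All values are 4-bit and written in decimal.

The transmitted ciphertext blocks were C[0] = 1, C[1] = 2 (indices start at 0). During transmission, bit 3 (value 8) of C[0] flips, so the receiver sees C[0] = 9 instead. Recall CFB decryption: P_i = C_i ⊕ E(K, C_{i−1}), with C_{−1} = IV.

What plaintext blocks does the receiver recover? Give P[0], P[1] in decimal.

P[0] = 12, P[1] = 12

Only C[0] changed, to 9. In CFB, a change in C_i flips the same bit in P_i and garbles P_{i+1}. Decrypting the received ciphertext:
P[0]: E(K, 7) = 5; 9 ⊕ 5 = 12.
P[1]: E(K, 9) = 14; 2 ⊕ 14 = 12.
Blocks that differ from the original plaintext: P[0], P[1].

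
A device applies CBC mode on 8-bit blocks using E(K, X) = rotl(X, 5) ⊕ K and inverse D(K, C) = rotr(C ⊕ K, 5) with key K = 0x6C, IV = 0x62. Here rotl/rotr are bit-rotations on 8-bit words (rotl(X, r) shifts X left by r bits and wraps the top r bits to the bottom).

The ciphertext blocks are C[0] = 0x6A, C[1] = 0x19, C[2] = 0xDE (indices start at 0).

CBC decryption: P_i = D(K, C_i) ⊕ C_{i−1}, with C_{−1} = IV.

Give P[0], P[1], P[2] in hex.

P[0] = 0x52, P[1] = 0xC1, P[2] = 0x8C

P[0]: D(K, 0x6A) = 0x30; 0x30 ⊕ 0x62 = 0x52.
P[1]: D(K, 0x19) = 0xAB; 0xAB ⊕ 0x6A = 0xC1.
P[2]: D(K, 0xDE) = 0x95; 0x95 ⊕ 0x19 = 0x8C.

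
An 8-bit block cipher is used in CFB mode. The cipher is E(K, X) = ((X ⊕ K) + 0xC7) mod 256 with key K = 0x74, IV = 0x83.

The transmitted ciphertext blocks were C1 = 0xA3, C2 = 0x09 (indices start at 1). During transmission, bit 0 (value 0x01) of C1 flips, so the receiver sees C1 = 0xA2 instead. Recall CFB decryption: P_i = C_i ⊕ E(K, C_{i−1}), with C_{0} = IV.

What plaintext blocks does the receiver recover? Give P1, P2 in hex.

Only C1 changed, to 0xA2. In CFB, a change in C_i flips the same bit in P_i and garbles P_{i+1}. Decrypting the received ciphertext:
P1: E(K, 0x83) = 0xBE; 0xA2 ⊕ 0xBE = 0x1C.
P2: E(K, 0xA2) = 0x9D; 0x09 ⊕ 0x9D = 0x94.
Blocks that differ from the original plaintext: P1, P2.

P1 = 0x1C, P2 = 0x94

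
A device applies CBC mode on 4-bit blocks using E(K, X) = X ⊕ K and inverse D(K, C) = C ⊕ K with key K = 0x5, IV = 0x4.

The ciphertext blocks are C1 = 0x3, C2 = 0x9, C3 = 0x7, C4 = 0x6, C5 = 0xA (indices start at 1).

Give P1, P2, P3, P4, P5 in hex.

CBC decryption: P_i = D(K, C_i) ⊕ C_{i−1}, with C_{0} = IV.
P1: D(K, 0x3) = 0x6; 0x6 ⊕ 0x4 = 0x2.
P2: D(K, 0x9) = 0xC; 0xC ⊕ 0x3 = 0xF.
P3: D(K, 0x7) = 0x2; 0x2 ⊕ 0x9 = 0xB.
P4: D(K, 0x6) = 0x3; 0x3 ⊕ 0x7 = 0x4.
P5: D(K, 0xA) = 0xF; 0xF ⊕ 0x6 = 0x9.

P1 = 0x2, P2 = 0xF, P3 = 0xB, P4 = 0x4, P5 = 0x9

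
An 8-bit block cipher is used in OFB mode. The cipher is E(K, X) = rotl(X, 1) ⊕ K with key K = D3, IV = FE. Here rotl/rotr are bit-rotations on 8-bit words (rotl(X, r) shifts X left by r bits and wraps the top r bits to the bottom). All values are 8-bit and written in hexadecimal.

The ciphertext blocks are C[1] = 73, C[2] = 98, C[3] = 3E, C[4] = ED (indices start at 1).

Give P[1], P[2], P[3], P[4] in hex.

OFB decryption: S_i = E(K, S_{i−1}) with S_{0} = IV; P_i = C_i ⊕ S_i.
P[1]: S = E(K, FE) = 2E; 73 ⊕ 2E = 5D.
P[2]: S = E(K, 2E) = 8F; 98 ⊕ 8F = 17.
P[3]: S = E(K, 8F) = CC; 3E ⊕ CC = F2.
P[4]: S = E(K, CC) = 4A; ED ⊕ 4A = A7.

P[1] = 5D, P[2] = 17, P[3] = F2, P[4] = A7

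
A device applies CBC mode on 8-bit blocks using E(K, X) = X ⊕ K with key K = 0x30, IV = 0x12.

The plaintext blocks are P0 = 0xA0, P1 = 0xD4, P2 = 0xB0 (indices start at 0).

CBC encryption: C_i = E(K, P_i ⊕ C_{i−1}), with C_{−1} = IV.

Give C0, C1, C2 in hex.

C0 = 0x82, C1 = 0x66, C2 = 0xE6

C0: P0 ⊕ 0x12 = 0xB2; E(K, 0xB2) = 0x82.
C1: P1 ⊕ 0x82 = 0x56; E(K, 0x56) = 0x66.
C2: P2 ⊕ 0x66 = 0xD6; E(K, 0xD6) = 0xE6.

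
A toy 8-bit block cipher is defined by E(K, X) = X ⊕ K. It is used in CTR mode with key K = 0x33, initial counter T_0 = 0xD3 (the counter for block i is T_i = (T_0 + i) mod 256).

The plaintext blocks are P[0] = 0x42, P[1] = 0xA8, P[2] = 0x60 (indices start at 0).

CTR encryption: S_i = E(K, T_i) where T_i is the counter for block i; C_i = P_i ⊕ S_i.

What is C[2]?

C[2] = 0x86

C[0]: T = 0xD3, S = E(K, T) = 0xE0; 0x42 ⊕ 0xE0 = 0xA2.
C[1]: T = 0xD4, S = E(K, T) = 0xE7; 0xA8 ⊕ 0xE7 = 0x4F.
C[2]: T = 0xD5, S = E(K, T) = 0xE6; 0x60 ⊕ 0xE6 = 0x86.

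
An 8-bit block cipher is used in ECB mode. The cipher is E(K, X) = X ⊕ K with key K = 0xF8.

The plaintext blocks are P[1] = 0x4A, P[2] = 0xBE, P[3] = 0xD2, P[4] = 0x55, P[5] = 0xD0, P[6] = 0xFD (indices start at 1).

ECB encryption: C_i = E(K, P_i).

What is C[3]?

C[3] = 0x2A

C[3]: E(K, 0xD2) = 0x2A.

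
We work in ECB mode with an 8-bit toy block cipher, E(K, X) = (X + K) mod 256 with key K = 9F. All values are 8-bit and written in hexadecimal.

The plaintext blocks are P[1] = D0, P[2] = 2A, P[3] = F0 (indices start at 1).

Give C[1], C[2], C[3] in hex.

ECB encryption: C_i = E(K, P_i).
C[1]: E(K, D0) = 6F.
C[2]: E(K, 2A) = C9.
C[3]: E(K, F0) = 8F.

C[1] = 6F, C[2] = C9, C[3] = 8F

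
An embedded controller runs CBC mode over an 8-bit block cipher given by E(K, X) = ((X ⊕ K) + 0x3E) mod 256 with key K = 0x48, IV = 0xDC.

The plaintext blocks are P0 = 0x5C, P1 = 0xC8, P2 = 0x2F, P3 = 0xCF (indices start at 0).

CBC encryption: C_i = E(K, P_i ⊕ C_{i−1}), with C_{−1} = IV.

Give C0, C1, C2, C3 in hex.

C0: P0 ⊕ 0xDC = 0x80; E(K, 0x80) = 0x06.
C1: P1 ⊕ 0x06 = 0xCE; E(K, 0xCE) = 0xC4.
C2: P2 ⊕ 0xC4 = 0xEB; E(K, 0xEB) = 0xE1.
C3: P3 ⊕ 0xE1 = 0x2E; E(K, 0x2E) = 0xA4.

C0 = 0x06, C1 = 0xC4, C2 = 0xE1, C3 = 0xA4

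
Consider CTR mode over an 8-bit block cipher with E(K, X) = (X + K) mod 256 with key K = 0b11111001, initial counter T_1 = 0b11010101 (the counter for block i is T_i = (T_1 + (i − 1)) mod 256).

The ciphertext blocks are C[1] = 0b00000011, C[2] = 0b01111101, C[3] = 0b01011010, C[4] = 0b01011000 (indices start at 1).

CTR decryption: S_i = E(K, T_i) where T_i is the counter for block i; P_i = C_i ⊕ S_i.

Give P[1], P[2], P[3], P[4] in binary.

P[1]: T = 0b11010101, S = E(K, T) = 0b11001110; 0b00000011 ⊕ 0b11001110 = 0b11001101.
P[2]: T = 0b11010110, S = E(K, T) = 0b11001111; 0b01111101 ⊕ 0b11001111 = 0b10110010.
P[3]: T = 0b11010111, S = E(K, T) = 0b11010000; 0b01011010 ⊕ 0b11010000 = 0b10001010.
P[4]: T = 0b11011000, S = E(K, T) = 0b11010001; 0b01011000 ⊕ 0b11010001 = 0b10001001.

P[1] = 0b11001101, P[2] = 0b10110010, P[3] = 0b10001010, P[4] = 0b10001001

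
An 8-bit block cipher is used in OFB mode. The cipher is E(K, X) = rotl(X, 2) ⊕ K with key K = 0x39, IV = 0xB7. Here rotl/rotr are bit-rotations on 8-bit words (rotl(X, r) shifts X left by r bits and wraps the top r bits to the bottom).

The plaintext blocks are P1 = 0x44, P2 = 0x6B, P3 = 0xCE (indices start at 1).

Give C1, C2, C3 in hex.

C1 = 0xA3, C2 = 0xCD, C3 = 0x6D

OFB encryption: S_i = E(K, S_{i−1}) with S_{0} = IV; C_i = P_i ⊕ S_i.
C1: S = E(K, 0xB7) = 0xE7; 0x44 ⊕ 0xE7 = 0xA3.
C2: S = E(K, 0xE7) = 0xA6; 0x6B ⊕ 0xA6 = 0xCD.
C3: S = E(K, 0xA6) = 0xA3; 0xCE ⊕ 0xA3 = 0x6D.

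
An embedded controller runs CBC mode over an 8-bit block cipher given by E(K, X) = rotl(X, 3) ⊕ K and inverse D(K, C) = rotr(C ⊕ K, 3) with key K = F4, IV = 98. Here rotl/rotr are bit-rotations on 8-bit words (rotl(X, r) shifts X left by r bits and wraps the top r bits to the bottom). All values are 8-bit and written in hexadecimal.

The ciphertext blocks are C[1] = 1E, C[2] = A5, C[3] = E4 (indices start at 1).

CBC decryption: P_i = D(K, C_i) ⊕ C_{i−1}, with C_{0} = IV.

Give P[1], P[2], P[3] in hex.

P[1]: D(K, 1E) = 5D; 5D ⊕ 98 = C5.
P[2]: D(K, A5) = 2A; 2A ⊕ 1E = 34.
P[3]: D(K, E4) = 02; 02 ⊕ A5 = A7.

P[1] = C5, P[2] = 34, P[3] = A7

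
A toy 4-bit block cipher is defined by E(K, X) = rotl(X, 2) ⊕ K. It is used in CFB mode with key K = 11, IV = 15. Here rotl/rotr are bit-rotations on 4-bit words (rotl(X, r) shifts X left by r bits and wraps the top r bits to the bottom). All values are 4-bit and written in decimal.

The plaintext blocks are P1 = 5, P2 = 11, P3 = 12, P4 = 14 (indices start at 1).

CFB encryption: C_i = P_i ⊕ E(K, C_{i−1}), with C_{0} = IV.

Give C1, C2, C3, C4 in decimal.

C1 = 1, C2 = 4, C3 = 6, C4 = 12

C1: E(K, 15) = 4; 5 ⊕ 4 = 1.
C2: E(K, 1) = 15; 11 ⊕ 15 = 4.
C3: E(K, 4) = 10; 12 ⊕ 10 = 6.
C4: E(K, 6) = 2; 14 ⊕ 2 = 12.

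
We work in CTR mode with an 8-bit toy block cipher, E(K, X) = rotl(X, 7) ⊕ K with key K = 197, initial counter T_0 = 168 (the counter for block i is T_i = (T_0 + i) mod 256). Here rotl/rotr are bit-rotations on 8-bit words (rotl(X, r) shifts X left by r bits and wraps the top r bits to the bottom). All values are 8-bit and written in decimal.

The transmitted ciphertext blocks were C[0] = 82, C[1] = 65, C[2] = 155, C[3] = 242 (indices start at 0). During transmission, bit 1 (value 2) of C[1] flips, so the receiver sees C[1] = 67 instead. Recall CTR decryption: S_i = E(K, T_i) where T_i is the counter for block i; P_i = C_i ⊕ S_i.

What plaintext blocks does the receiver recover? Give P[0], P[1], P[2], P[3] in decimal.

Only C[1] changed, to 67. In CTR, a change in C_i flips the same bit in P_i only; the keystream is unaffected. Decrypting the received ciphertext:
P[0]: T = 168, S = E(K, T) = 145; 82 ⊕ 145 = 195.
P[1]: T = 169, S = E(K, T) = 17; 67 ⊕ 17 = 82.
P[2]: T = 170, S = E(K, T) = 144; 155 ⊕ 144 = 11.
P[3]: T = 171, S = E(K, T) = 16; 242 ⊕ 16 = 226.
Blocks that differ from the original plaintext: P[1].

P[0] = 195, P[1] = 82, P[2] = 11, P[3] = 226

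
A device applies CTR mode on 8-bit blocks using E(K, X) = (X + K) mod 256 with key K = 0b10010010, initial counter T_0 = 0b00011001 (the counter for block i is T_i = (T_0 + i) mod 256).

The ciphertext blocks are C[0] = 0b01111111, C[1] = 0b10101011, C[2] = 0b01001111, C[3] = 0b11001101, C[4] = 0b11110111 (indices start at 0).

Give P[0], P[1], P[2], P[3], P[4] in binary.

P[0] = 0b11010100, P[1] = 0b00000111, P[2] = 0b11100010, P[3] = 0b01100011, P[4] = 0b01011000

CTR decryption: S_i = E(K, T_i) where T_i is the counter for block i; P_i = C_i ⊕ S_i.
P[0]: T = 0b00011001, S = E(K, T) = 0b10101011; 0b01111111 ⊕ 0b10101011 = 0b11010100.
P[1]: T = 0b00011010, S = E(K, T) = 0b10101100; 0b10101011 ⊕ 0b10101100 = 0b00000111.
P[2]: T = 0b00011011, S = E(K, T) = 0b10101101; 0b01001111 ⊕ 0b10101101 = 0b11100010.
P[3]: T = 0b00011100, S = E(K, T) = 0b10101110; 0b11001101 ⊕ 0b10101110 = 0b01100011.
P[4]: T = 0b00011101, S = E(K, T) = 0b10101111; 0b11110111 ⊕ 0b10101111 = 0b01011000.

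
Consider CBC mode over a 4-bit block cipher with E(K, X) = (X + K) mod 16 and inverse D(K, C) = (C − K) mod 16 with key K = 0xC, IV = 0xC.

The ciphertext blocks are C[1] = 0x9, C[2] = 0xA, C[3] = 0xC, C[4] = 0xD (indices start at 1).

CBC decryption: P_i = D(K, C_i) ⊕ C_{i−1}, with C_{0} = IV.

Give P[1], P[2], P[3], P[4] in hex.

P[1] = 0x1, P[2] = 0x7, P[3] = 0xA, P[4] = 0xD

P[1]: D(K, 0x9) = 0xD; 0xD ⊕ 0xC = 0x1.
P[2]: D(K, 0xA) = 0xE; 0xE ⊕ 0x9 = 0x7.
P[3]: D(K, 0xC) = 0x0; 0x0 ⊕ 0xA = 0xA.
P[4]: D(K, 0xD) = 0x1; 0x1 ⊕ 0xC = 0xD.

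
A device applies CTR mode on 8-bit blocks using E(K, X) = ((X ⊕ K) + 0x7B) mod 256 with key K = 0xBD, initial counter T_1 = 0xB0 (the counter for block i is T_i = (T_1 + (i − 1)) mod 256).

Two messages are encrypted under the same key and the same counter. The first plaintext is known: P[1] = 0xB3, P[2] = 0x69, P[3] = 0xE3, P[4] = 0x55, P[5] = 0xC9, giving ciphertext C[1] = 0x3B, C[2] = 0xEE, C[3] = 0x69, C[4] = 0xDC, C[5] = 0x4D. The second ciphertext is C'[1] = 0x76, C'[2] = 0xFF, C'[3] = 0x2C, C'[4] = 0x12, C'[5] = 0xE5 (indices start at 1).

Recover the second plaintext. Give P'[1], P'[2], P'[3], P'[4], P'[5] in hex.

In CTR with a reused counter, both messages share the same keystream S_i, so C_i ⊕ C'_i = P_i ⊕ P'_i and thus P'_i = P_i ⊕ C_i ⊕ C'_i.
P'[1]: 0xB3 ⊕ 0x3B ⊕ 0x76 = 0xFE.
P'[2]: 0x69 ⊕ 0xEE ⊕ 0xFF = 0x78.
P'[3]: 0xE3 ⊕ 0x69 ⊕ 0x2C = 0xA6.
P'[4]: 0x55 ⊕ 0xDC ⊕ 0x12 = 0x9B.
P'[5]: 0xC9 ⊕ 0x4D ⊕ 0xE5 = 0x61.

P'[1] = 0xFE, P'[2] = 0x78, P'[3] = 0xA6, P'[4] = 0x9B, P'[5] = 0x61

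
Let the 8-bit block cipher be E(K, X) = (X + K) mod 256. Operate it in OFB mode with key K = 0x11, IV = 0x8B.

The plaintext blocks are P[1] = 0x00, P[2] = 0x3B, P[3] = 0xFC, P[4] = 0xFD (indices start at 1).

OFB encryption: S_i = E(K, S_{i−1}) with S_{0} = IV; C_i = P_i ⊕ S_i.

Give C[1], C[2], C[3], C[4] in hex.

C[1]: S = E(K, 0x8B) = 0x9C; 0x00 ⊕ 0x9C = 0x9C.
C[2]: S = E(K, 0x9C) = 0xAD; 0x3B ⊕ 0xAD = 0x96.
C[3]: S = E(K, 0xAD) = 0xBE; 0xFC ⊕ 0xBE = 0x42.
C[4]: S = E(K, 0xBE) = 0xCF; 0xFD ⊕ 0xCF = 0x32.

C[1] = 0x9C, C[2] = 0x96, C[3] = 0x42, C[4] = 0x32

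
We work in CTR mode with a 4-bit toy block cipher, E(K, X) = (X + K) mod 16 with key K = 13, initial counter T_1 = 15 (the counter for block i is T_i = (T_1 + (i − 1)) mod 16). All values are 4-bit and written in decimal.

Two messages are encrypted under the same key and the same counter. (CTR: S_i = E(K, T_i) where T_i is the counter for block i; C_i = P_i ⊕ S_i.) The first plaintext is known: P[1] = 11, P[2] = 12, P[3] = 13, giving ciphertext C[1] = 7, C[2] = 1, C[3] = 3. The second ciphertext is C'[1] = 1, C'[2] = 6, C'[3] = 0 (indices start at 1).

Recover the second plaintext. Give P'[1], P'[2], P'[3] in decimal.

In CTR with a reused counter, both messages share the same keystream S_i, so C_i ⊕ C'_i = P_i ⊕ P'_i and thus P'_i = P_i ⊕ C_i ⊕ C'_i.
P'[1]: 11 ⊕ 7 ⊕ 1 = 13.
P'[2]: 12 ⊕ 1 ⊕ 6 = 11.
P'[3]: 13 ⊕ 3 ⊕ 0 = 14.

P'[1] = 13, P'[2] = 11, P'[3] = 14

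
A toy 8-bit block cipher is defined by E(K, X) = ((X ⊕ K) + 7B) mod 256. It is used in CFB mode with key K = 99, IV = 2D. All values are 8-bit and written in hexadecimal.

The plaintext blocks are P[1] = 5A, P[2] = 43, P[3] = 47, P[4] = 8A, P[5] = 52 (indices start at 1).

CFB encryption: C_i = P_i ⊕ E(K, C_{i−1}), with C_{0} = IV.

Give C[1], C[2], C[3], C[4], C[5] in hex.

C[1] = 75, C[2] = 24, C[3] = 7F, C[4] = EB, C[5] = BF

C[1]: E(K, 2D) = 2F; 5A ⊕ 2F = 75.
C[2]: E(K, 75) = 67; 43 ⊕ 67 = 24.
C[3]: E(K, 24) = 38; 47 ⊕ 38 = 7F.
C[4]: E(K, 7F) = 61; 8A ⊕ 61 = EB.
C[5]: E(K, EB) = ED; 52 ⊕ ED = BF.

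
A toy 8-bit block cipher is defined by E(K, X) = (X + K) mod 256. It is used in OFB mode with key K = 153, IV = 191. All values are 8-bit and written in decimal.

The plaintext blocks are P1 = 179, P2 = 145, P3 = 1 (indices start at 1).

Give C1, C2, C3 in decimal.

C1 = 235, C2 = 96, C3 = 139

OFB encryption: S_i = E(K, S_{i−1}) with S_{0} = IV; C_i = P_i ⊕ S_i.
C1: S = E(K, 191) = 88; 179 ⊕ 88 = 235.
C2: S = E(K, 88) = 241; 145 ⊕ 241 = 96.
C3: S = E(K, 241) = 138; 1 ⊕ 138 = 139.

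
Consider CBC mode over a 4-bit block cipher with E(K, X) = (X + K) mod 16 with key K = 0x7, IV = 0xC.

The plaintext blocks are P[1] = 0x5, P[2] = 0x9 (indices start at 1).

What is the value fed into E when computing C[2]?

0x9

CBC encryption: C_i = E(K, P_i ⊕ C_{i−1}), with C_{0} = IV.
C[1]: P[1] ⊕ 0xC = 0x9; E(K, 0x9) = 0x0.
C[2]: P[2] ⊕ 0x0 = 0x9; E(K, 0x9) = 0x0.
So the input to E for block [2] is 0x9.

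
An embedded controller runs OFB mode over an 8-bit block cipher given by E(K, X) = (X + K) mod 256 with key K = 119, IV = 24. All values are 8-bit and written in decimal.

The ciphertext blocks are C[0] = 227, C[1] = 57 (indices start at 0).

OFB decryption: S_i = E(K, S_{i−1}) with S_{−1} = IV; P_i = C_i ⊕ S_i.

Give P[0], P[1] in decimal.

P[0] = 108, P[1] = 63

P[0]: S = E(K, 24) = 143; 227 ⊕ 143 = 108.
P[1]: S = E(K, 143) = 6; 57 ⊕ 6 = 63.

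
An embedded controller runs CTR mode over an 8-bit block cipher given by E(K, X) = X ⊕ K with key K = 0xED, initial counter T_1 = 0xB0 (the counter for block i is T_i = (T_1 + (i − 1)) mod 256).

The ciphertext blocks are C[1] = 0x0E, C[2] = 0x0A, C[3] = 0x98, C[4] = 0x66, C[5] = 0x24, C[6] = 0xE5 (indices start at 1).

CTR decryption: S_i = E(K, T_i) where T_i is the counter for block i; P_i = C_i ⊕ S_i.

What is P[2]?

P[2]: T = 0xB1, S = E(K, T) = 0x5C; 0x0A ⊕ 0x5C = 0x56.

P[2] = 0x56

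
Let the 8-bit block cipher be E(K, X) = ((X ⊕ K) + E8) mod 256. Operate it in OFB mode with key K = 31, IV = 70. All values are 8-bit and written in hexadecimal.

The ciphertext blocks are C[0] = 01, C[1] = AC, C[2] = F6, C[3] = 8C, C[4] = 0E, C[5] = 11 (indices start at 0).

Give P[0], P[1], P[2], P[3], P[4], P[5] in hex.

P[0] = 28, P[1] = AC, P[2] = EF, P[3] = 9C, P[4] = 07, P[5] = 31

OFB decryption: S_i = E(K, S_{i−1}) with S_{−1} = IV; P_i = C_i ⊕ S_i.
P[0]: S = E(K, 70) = 29; 01 ⊕ 29 = 28.
P[1]: S = E(K, 29) = 00; AC ⊕ 00 = AC.
P[2]: S = E(K, 00) = 19; F6 ⊕ 19 = EF.
P[3]: S = E(K, 19) = 10; 8C ⊕ 10 = 9C.
P[4]: S = E(K, 10) = 09; 0E ⊕ 09 = 07.
P[5]: S = E(K, 09) = 20; 11 ⊕ 20 = 31.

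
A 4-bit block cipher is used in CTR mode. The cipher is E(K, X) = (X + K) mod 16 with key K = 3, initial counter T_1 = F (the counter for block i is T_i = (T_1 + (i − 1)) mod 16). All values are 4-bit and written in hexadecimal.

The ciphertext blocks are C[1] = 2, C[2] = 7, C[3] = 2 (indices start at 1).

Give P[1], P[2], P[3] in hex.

P[1] = 0, P[2] = 4, P[3] = 6

CTR decryption: S_i = E(K, T_i) where T_i is the counter for block i; P_i = C_i ⊕ S_i.
P[1]: T = F, S = E(K, T) = 2; 2 ⊕ 2 = 0.
P[2]: T = 0, S = E(K, T) = 3; 7 ⊕ 3 = 4.
P[3]: T = 1, S = E(K, T) = 4; 2 ⊕ 4 = 6.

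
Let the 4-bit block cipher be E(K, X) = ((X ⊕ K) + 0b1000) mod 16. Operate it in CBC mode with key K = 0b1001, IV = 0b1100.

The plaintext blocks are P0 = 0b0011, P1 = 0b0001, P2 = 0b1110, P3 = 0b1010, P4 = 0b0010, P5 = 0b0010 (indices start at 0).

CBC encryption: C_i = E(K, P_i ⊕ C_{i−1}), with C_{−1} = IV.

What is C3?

C3 = 0b1010

C0: P0 ⊕ 0b1100 = 0b1111; E(K, 0b1111) = 0b1110.
C1: P1 ⊕ 0b1110 = 0b1111; E(K, 0b1111) = 0b1110.
C2: P2 ⊕ 0b1110 = 0b0000; E(K, 0b0000) = 0b0001.
C3: P3 ⊕ 0b0001 = 0b1011; E(K, 0b1011) = 0b1010.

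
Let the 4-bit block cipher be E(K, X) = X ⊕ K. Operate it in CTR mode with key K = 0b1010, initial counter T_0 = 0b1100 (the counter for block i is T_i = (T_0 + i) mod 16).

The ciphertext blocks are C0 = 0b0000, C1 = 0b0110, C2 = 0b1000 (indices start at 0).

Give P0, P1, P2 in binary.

P0 = 0b0110, P1 = 0b0001, P2 = 0b1100

CTR decryption: S_i = E(K, T_i) where T_i is the counter for block i; P_i = C_i ⊕ S_i.
P0: T = 0b1100, S = E(K, T) = 0b0110; 0b0000 ⊕ 0b0110 = 0b0110.
P1: T = 0b1101, S = E(K, T) = 0b0111; 0b0110 ⊕ 0b0111 = 0b0001.
P2: T = 0b1110, S = E(K, T) = 0b0100; 0b1000 ⊕ 0b0100 = 0b1100.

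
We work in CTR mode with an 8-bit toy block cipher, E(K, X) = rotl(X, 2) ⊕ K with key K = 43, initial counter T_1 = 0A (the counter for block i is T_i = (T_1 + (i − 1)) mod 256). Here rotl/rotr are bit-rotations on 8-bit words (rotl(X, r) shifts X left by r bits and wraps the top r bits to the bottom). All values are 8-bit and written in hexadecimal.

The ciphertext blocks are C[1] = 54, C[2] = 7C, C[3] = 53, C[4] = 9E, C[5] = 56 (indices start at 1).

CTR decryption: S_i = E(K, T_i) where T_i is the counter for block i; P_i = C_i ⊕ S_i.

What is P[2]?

P[2]: T = 0B, S = E(K, T) = 6F; 7C ⊕ 6F = 13.

P[2] = 13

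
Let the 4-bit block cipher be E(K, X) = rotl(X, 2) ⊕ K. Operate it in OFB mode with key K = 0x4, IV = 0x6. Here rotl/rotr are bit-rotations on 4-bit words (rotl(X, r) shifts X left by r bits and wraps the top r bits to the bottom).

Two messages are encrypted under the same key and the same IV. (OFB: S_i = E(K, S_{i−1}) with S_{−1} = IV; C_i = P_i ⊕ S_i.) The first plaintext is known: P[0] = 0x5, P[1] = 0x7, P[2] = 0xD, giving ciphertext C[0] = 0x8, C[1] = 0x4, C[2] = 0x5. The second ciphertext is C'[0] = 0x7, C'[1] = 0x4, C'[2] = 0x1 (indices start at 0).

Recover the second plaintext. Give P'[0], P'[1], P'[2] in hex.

P'[0] = 0xA, P'[1] = 0x7, P'[2] = 0x9

In OFB with a reused IV, both messages share the same keystream S_i, so C_i ⊕ C'_i = P_i ⊕ P'_i and thus P'_i = P_i ⊕ C_i ⊕ C'_i.
P'[0]: 0x5 ⊕ 0x8 ⊕ 0x7 = 0xA.
P'[1]: 0x7 ⊕ 0x4 ⊕ 0x4 = 0x7.
P'[2]: 0xD ⊕ 0x5 ⊕ 0x1 = 0x9.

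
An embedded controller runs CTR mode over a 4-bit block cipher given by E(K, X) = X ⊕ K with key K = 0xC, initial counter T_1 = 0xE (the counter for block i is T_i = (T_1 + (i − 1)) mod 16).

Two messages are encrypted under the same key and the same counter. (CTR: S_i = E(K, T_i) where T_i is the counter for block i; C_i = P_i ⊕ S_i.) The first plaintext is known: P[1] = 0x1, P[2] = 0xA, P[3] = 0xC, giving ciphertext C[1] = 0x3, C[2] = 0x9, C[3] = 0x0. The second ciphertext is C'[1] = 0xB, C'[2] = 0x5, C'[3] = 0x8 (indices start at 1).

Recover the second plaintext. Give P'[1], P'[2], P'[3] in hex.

In CTR with a reused counter, both messages share the same keystream S_i, so C_i ⊕ C'_i = P_i ⊕ P'_i and thus P'_i = P_i ⊕ C_i ⊕ C'_i.
P'[1]: 0x1 ⊕ 0x3 ⊕ 0xB = 0x9.
P'[2]: 0xA ⊕ 0x9 ⊕ 0x5 = 0x6.
P'[3]: 0xC ⊕ 0x0 ⊕ 0x8 = 0x4.

P'[1] = 0x9, P'[2] = 0x6, P'[3] = 0x4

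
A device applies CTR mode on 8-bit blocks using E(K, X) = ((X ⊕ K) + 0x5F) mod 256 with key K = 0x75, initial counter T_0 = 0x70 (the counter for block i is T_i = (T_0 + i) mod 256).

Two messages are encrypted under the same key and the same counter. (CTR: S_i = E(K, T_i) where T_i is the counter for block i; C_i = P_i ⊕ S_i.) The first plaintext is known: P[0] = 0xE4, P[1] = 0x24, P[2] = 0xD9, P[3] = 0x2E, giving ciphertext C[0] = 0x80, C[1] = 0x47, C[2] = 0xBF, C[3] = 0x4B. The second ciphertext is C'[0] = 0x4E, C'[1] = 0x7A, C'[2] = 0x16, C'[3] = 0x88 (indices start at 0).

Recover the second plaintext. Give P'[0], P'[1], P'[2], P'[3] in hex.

In CTR with a reused counter, both messages share the same keystream S_i, so C_i ⊕ C'_i = P_i ⊕ P'_i and thus P'_i = P_i ⊕ C_i ⊕ C'_i.
P'[0]: 0xE4 ⊕ 0x80 ⊕ 0x4E = 0x2A.
P'[1]: 0x24 ⊕ 0x47 ⊕ 0x7A = 0x19.
P'[2]: 0xD9 ⊕ 0xBF ⊕ 0x16 = 0x70.
P'[3]: 0x2E ⊕ 0x4B ⊕ 0x88 = 0xED.

P'[0] = 0x2A, P'[1] = 0x19, P'[2] = 0x70, P'[3] = 0xED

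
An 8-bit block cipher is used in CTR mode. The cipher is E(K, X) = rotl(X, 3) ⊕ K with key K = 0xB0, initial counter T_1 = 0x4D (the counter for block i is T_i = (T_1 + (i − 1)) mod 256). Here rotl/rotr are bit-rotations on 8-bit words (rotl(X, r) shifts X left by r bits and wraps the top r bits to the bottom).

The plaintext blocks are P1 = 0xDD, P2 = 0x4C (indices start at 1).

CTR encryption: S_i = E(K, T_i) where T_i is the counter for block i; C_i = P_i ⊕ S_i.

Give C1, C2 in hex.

C1: T = 0x4D, S = E(K, T) = 0xDA; 0xDD ⊕ 0xDA = 0x07.
C2: T = 0x4E, S = E(K, T) = 0xC2; 0x4C ⊕ 0xC2 = 0x8E.

C1 = 0x07, C2 = 0x8E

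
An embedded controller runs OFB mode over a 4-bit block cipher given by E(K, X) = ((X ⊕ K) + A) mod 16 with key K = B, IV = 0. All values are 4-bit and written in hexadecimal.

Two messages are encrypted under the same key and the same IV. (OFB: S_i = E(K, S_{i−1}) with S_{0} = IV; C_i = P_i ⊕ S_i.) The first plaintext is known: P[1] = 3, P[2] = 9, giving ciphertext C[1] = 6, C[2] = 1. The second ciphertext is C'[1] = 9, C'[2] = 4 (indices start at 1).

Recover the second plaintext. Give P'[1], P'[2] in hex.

P'[1] = C, P'[2] = C

In OFB with a reused IV, both messages share the same keystream S_i, so C_i ⊕ C'_i = P_i ⊕ P'_i and thus P'_i = P_i ⊕ C_i ⊕ C'_i.
P'[1]: 3 ⊕ 6 ⊕ 9 = C.
P'[2]: 9 ⊕ 1 ⊕ 4 = C.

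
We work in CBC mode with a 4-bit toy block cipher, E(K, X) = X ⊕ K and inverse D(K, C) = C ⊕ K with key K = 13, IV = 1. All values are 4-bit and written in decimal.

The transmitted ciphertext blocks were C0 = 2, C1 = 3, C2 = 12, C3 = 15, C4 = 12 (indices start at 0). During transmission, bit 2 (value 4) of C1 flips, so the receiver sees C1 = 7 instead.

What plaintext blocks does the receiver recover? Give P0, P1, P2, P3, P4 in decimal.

CBC decryption: P_i = D(K, C_i) ⊕ C_{i−1}, with C_{−1} = IV.
Only C1 changed, to 7. In CBC, a change in C_i garbles P_i and flips the same bit in P_{i+1}. Decrypting the received ciphertext:
P0: D(K, 2) = 15; 15 ⊕ 1 = 14.
P1: D(K, 7) = 10; 10 ⊕ 2 = 8.
P2: D(K, 12) = 1; 1 ⊕ 7 = 6.
P3: D(K, 15) = 2; 2 ⊕ 12 = 14.
P4: D(K, 12) = 1; 1 ⊕ 15 = 14.
Blocks that differ from the original plaintext: P1, P2.

P0 = 14, P1 = 8, P2 = 6, P3 = 14, P4 = 14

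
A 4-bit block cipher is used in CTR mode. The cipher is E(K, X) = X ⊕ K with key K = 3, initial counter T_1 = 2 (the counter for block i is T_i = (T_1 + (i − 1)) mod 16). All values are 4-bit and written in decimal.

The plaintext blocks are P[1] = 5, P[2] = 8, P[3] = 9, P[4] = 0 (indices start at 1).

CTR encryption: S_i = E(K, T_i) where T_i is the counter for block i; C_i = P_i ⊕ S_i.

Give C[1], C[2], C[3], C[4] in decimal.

C[1] = 4, C[2] = 8, C[3] = 14, C[4] = 6

C[1]: T = 2, S = E(K, T) = 1; 5 ⊕ 1 = 4.
C[2]: T = 3, S = E(K, T) = 0; 8 ⊕ 0 = 8.
C[3]: T = 4, S = E(K, T) = 7; 9 ⊕ 7 = 14.
C[4]: T = 5, S = E(K, T) = 6; 0 ⊕ 6 = 6.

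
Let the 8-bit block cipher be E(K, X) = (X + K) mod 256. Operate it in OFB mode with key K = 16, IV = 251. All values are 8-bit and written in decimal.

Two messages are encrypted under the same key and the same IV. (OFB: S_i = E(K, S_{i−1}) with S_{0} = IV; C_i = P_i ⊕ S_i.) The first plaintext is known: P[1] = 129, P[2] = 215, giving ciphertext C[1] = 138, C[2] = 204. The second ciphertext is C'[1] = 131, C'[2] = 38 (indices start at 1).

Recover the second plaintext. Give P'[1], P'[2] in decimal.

In OFB with a reused IV, both messages share the same keystream S_i, so C_i ⊕ C'_i = P_i ⊕ P'_i and thus P'_i = P_i ⊕ C_i ⊕ C'_i.
P'[1]: 129 ⊕ 138 ⊕ 131 = 136.
P'[2]: 215 ⊕ 204 ⊕ 38 = 61.

P'[1] = 136, P'[2] = 61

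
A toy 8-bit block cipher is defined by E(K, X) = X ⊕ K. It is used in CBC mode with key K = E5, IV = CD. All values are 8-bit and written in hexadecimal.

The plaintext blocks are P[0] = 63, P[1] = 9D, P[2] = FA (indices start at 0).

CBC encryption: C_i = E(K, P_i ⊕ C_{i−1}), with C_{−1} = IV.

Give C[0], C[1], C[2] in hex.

C[0] = 4B, C[1] = 33, C[2] = 2C

C[0]: P[0] ⊕ CD = AE; E(K, AE) = 4B.
C[1]: P[1] ⊕ 4B = D6; E(K, D6) = 33.
C[2]: P[2] ⊕ 33 = C9; E(K, C9) = 2C.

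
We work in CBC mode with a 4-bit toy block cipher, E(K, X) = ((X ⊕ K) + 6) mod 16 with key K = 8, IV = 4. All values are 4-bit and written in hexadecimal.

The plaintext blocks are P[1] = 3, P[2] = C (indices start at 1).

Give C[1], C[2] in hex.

C[1] = 5, C[2] = 7

CBC encryption: C_i = E(K, P_i ⊕ C_{i−1}), with C_{0} = IV.
C[1]: P[1] ⊕ 4 = 7; E(K, 7) = 5.
C[2]: P[2] ⊕ 5 = 9; E(K, 9) = 7.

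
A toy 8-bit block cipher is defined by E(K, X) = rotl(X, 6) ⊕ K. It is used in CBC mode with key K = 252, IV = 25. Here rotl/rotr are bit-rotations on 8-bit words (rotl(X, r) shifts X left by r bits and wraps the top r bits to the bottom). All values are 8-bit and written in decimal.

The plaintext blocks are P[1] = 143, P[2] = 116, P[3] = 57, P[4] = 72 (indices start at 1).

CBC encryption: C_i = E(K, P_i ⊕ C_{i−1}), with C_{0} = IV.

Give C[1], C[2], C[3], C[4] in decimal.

C[1]: P[1] ⊕ 25 = 150; E(K, 150) = 89.
C[2]: P[2] ⊕ 89 = 45; E(K, 45) = 183.
C[3]: P[3] ⊕ 183 = 142; E(K, 142) = 95.
C[4]: P[4] ⊕ 95 = 23; E(K, 23) = 57.

C[1] = 89, C[2] = 183, C[3] = 95, C[4] = 57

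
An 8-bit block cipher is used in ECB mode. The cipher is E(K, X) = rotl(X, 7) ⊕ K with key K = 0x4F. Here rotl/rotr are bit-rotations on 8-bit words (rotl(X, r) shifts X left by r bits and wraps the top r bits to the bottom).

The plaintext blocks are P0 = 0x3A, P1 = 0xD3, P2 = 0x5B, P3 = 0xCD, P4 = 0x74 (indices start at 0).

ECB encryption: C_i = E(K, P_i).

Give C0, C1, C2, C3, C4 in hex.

C0 = 0x52, C1 = 0xA6, C2 = 0xE2, C3 = 0xA9, C4 = 0x75

C0: E(K, 0x3A) = 0x52.
C1: E(K, 0xD3) = 0xA6.
C2: E(K, 0x5B) = 0xE2.
C3: E(K, 0xCD) = 0xA9.
C4: E(K, 0x74) = 0x75.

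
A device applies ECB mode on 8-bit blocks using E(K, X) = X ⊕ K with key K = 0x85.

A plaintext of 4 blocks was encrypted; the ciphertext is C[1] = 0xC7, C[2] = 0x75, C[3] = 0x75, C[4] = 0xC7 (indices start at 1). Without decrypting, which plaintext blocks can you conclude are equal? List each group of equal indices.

P[1] = P[4]; P[2] = P[3]

ECB encrypts each block independently with the same key, so equal ciphertext blocks imply equal plaintext blocks.
C[1] = C[4] = 0xC7, so P[1] = P[4].
C[2] = C[3] = 0x75, so P[2] = P[3].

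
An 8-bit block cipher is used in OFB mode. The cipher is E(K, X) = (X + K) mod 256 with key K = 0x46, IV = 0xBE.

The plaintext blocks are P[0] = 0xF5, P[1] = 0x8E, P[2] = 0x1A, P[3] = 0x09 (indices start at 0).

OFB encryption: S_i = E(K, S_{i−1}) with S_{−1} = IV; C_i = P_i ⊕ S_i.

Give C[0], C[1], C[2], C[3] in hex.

C[0]: S = E(K, 0xBE) = 0x04; 0xF5 ⊕ 0x04 = 0xF1.
C[1]: S = E(K, 0x04) = 0x4A; 0x8E ⊕ 0x4A = 0xC4.
C[2]: S = E(K, 0x4A) = 0x90; 0x1A ⊕ 0x90 = 0x8A.
C[3]: S = E(K, 0x90) = 0xD6; 0x09 ⊕ 0xD6 = 0xDF.

C[0] = 0xF1, C[1] = 0xC4, C[2] = 0x8A, C[3] = 0xDF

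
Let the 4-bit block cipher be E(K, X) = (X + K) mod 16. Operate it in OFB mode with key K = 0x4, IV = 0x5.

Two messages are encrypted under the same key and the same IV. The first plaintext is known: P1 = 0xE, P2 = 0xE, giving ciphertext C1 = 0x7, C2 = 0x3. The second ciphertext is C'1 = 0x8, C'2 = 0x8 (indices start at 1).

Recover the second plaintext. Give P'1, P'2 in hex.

In OFB with a reused IV, both messages share the same keystream S_i, so C_i ⊕ C'_i = P_i ⊕ P'_i and thus P'_i = P_i ⊕ C_i ⊕ C'_i.
P'1: 0xE ⊕ 0x7 ⊕ 0x8 = 0x1.
P'2: 0xE ⊕ 0x3 ⊕ 0x8 = 0x5.

P'1 = 0x1, P'2 = 0x5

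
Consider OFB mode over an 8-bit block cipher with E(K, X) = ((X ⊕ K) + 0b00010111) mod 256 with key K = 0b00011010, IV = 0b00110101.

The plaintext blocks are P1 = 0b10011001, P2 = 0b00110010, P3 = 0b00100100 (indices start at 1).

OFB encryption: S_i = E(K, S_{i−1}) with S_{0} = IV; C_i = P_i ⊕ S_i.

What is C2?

C2 = 0b01000001

C1: S = E(K, 0b00110101) = 0b01000110; 0b10011001 ⊕ 0b01000110 = 0b11011111.
C2: S = E(K, 0b01000110) = 0b01110011; 0b00110010 ⊕ 0b01110011 = 0b01000001.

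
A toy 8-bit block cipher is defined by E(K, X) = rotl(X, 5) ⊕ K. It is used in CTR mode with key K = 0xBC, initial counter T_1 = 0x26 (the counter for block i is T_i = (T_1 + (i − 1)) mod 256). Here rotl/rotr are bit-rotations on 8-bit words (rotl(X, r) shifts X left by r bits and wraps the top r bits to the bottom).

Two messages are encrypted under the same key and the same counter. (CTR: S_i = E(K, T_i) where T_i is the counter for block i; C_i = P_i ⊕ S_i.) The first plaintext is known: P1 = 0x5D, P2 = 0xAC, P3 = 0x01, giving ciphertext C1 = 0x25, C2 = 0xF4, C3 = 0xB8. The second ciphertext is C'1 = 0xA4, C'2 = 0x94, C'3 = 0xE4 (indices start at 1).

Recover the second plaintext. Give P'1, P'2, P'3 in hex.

P'1 = 0xDC, P'2 = 0xCC, P'3 = 0x5D

In CTR with a reused counter, both messages share the same keystream S_i, so C_i ⊕ C'_i = P_i ⊕ P'_i and thus P'_i = P_i ⊕ C_i ⊕ C'_i.
P'1: 0x5D ⊕ 0x25 ⊕ 0xA4 = 0xDC.
P'2: 0xAC ⊕ 0xF4 ⊕ 0x94 = 0xCC.
P'3: 0x01 ⊕ 0xB8 ⊕ 0xE4 = 0x5D.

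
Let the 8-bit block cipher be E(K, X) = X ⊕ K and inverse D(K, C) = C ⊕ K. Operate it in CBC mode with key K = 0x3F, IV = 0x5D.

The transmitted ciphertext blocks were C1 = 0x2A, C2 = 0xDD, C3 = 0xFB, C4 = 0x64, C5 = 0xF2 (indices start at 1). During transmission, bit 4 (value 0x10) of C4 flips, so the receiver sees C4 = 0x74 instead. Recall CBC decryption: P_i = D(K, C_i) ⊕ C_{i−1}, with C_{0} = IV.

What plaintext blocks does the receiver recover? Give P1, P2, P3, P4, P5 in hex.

Only C4 changed, to 0x74. In CBC, a change in C_i garbles P_i and flips the same bit in P_{i+1}. Decrypting the received ciphertext:
P1: D(K, 0x2A) = 0x15; 0x15 ⊕ 0x5D = 0x48.
P2: D(K, 0xDD) = 0xE2; 0xE2 ⊕ 0x2A = 0xC8.
P3: D(K, 0xFB) = 0xC4; 0xC4 ⊕ 0xDD = 0x19.
P4: D(K, 0x74) = 0x4B; 0x4B ⊕ 0xFB = 0xB0.
P5: D(K, 0xF2) = 0xCD; 0xCD ⊕ 0x74 = 0xB9.
Blocks that differ from the original plaintext: P4, P5.

P1 = 0x48, P2 = 0xC8, P3 = 0x19, P4 = 0xB0, P5 = 0xB9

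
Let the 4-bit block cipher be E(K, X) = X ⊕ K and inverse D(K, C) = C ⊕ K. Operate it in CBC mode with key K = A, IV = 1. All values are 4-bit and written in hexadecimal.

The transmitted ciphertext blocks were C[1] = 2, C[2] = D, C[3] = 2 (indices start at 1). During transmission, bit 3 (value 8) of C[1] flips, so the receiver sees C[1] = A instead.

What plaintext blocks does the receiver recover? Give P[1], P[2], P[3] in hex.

P[1] = 1, P[2] = D, P[3] = 5

CBC decryption: P_i = D(K, C_i) ⊕ C_{i−1}, with C_{0} = IV.
Only C[1] changed, to A. In CBC, a change in C_i garbles P_i and flips the same bit in P_{i+1}. Decrypting the received ciphertext:
P[1]: D(K, A) = 0; 0 ⊕ 1 = 1.
P[2]: D(K, D) = 7; 7 ⊕ A = D.
P[3]: D(K, 2) = 8; 8 ⊕ D = 5.
Blocks that differ from the original plaintext: P[1], P[2].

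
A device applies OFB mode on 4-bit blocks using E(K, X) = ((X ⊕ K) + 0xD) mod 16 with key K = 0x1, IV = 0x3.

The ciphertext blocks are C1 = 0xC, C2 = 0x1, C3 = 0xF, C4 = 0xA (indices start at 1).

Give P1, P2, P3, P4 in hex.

OFB decryption: S_i = E(K, S_{i−1}) with S_{0} = IV; P_i = C_i ⊕ S_i.
P1: S = E(K, 0x3) = 0xF; 0xC ⊕ 0xF = 0x3.
P2: S = E(K, 0xF) = 0xB; 0x1 ⊕ 0xB = 0xA.
P3: S = E(K, 0xB) = 0x7; 0xF ⊕ 0x7 = 0x8.
P4: S = E(K, 0x7) = 0x3; 0xA ⊕ 0x3 = 0x9.

P1 = 0x3, P2 = 0xA, P3 = 0x8, P4 = 0x9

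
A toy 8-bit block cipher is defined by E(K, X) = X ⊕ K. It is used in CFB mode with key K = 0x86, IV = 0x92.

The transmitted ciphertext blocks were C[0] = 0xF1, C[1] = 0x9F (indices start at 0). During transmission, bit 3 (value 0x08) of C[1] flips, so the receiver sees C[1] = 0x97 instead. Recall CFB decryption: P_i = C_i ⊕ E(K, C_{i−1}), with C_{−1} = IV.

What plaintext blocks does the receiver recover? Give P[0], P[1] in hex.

Only C[1] changed, to 0x97. In CFB, a change in C_i flips the same bit in P_i and garbles P_{i+1}. Decrypting the received ciphertext:
P[0]: E(K, 0x92) = 0x14; 0xF1 ⊕ 0x14 = 0xE5.
P[1]: E(K, 0xF1) = 0x77; 0x97 ⊕ 0x77 = 0xE0.
Blocks that differ from the original plaintext: P[1].

P[0] = 0xE5, P[1] = 0xE0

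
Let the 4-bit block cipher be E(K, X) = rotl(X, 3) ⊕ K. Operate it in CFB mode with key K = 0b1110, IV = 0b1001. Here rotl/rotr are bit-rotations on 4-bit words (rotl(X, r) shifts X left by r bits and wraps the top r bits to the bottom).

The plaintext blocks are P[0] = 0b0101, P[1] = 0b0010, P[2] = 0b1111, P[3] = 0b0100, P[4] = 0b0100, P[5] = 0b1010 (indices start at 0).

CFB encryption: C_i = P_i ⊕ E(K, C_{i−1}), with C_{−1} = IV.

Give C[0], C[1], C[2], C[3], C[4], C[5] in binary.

C[0] = 0b0111, C[1] = 0b0111, C[2] = 0b1010, C[3] = 0b1111, C[4] = 0b0101, C[5] = 0b1110

C[0]: E(K, 0b1001) = 0b0010; 0b0101 ⊕ 0b0010 = 0b0111.
C[1]: E(K, 0b0111) = 0b0101; 0b0010 ⊕ 0b0101 = 0b0111.
C[2]: E(K, 0b0111) = 0b0101; 0b1111 ⊕ 0b0101 = 0b1010.
C[3]: E(K, 0b1010) = 0b1011; 0b0100 ⊕ 0b1011 = 0b1111.
C[4]: E(K, 0b1111) = 0b0001; 0b0100 ⊕ 0b0001 = 0b0101.
C[5]: E(K, 0b0101) = 0b0100; 0b1010 ⊕ 0b0100 = 0b1110.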